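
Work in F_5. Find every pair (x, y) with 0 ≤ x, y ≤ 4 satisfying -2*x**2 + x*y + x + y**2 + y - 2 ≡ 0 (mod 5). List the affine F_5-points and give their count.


Affine F_5-points: {(0, 1), (0, 3), (1, 1), (1, 2), (2, 3), (2, 4), (3, 2), (3, 4), (4, 0)}; count = 9.

For each of the 25 pairs (x, y) ∈ F_5², evaluate f(x, y) mod 5. Record the zeros.
  x = 0: [0↦3, 1↦0, 2↦4, 3↦0, 4↦3]  zeros at y ∈ {1, 3}
  x = 1: [0↦2, 1↦0, 2↦0, 3↦2, 4↦1]  zeros at y ∈ {1, 2}
  x = 2: [0↦2, 1↦1, 2↦2, 3↦0, 4↦0]  zeros at y ∈ {3, 4}
  x = 3: [0↦3, 1↦3, 2↦0, 3↦4, 4↦0]  zeros at y ∈ {2, 4}
  x = 4: [0↦0, 1↦1, 2↦4, 3↦4, 4↦1]  zeros at y ∈ {0}
Collecting zeros: affine points = {(0, 1), (0, 3), (1, 1), (1, 2), (2, 3), (2, 4), (3, 2), (3, 4), (4, 0)}.
Total count |C(F_5)_aff| = 9.


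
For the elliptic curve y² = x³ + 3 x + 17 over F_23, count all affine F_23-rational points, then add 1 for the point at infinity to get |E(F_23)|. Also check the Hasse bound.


Affine points = {(2, 10), (2, 13), (4, 1), (4, 22), (7, 6), (7, 17), (8, 1), (8, 22), (10, 9), (10, 14), (11, 1), (11, 22), (17, 6), (17, 17), (20, 2), (20, 21), (21, 7), (21, 16), (22, 6), (22, 17)}; affine count = 20; |E(F_23)| = 21.

Discriminant check: Δ ∝ 4a³ + 27b² = 4·3³ + 27·17² = 4·27 + 27·289 ≡ 22 (mod 23). Nonzero ⇒ E is nonsingular.
For each x ∈ F_23, compute rhs = x³ + 3·x + 17 mod 23, then count y ∈ F_23 with y² ≡ rhs.
  x = 0: rhs = 17, matching y values: none (0 points).
  x = 1: rhs = 21, matching y values: none (0 points).
  x = 2: rhs = 8, matching y values: 10, 13 (2 points).
  x = 3: rhs = 7, matching y values: none (0 points).
  x = 4: rhs = 1, matching y values: 1, 22 (2 points).
  x = 5: rhs = 19, matching y values: none (0 points).
  x = 6: rhs = 21, matching y values: none (0 points).
  x = 7: rhs = 13, matching y values: 6, 17 (2 points).
  x = 8: rhs = 1, matching y values: 1, 22 (2 points).
  x = 9: rhs = 14, matching y values: none (0 points).
  x = 10: rhs = 12, matching y values: 9, 14 (2 points).
  x = 11: rhs = 1, matching y values: 1, 22 (2 points).
  x = 12: rhs = 10, matching y values: none (0 points).
  x = 13: rhs = 22, matching y values: none (0 points).
  x = 14: rhs = 20, matching y values: none (0 points).
  x = 15: rhs = 10, matching y values: none (0 points).
  x = 16: rhs = 21, matching y values: none (0 points).
  x = 17: rhs = 13, matching y values: 6, 17 (2 points).
  x = 18: rhs = 15, matching y values: none (0 points).
  x = 19: rhs = 10, matching y values: none (0 points).
  x = 20: rhs = 4, matching y values: 2, 21 (2 points).
  x = 21: rhs = 3, matching y values: 7, 16 (2 points).
  x = 22: rhs = 13, matching y values: 6, 17 (2 points).
Total affine count: 20.
Full point count |E(F_23)| = 20 + 1 = 21.
Hasse bound: |21 − (23+1)| = |-3| = 3 ≤ 2√23 ≈ 9.5917 ✓.


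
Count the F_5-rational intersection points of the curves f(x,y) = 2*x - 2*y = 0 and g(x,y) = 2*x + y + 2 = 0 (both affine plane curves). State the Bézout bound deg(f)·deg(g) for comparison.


Common zeros: {(1, 1)}; count = 1; Bézout bound = 1.

deg(f) = 1, deg(g) = 1, so Bézout bound = 1.
Scan x ∈ F_5. For each x, list the y ∈ F_5 with f(x, y) ≡ 0 and those with g(x, y) ≡ 0 (mod 5); the common zeros in that column are the intersection.
  x = 0: f ≡ 0 at y ∈ {0}; g ≡ 0 at y ∈ {3}; common: ∅.
  x = 1: f ≡ 0 at y ∈ {1}; g ≡ 0 at y ∈ {1}; common: {1}.
  x = 2: f ≡ 0 at y ∈ {2}; g ≡ 0 at y ∈ {4}; common: ∅.
  x = 3: f ≡ 0 at y ∈ {3}; g ≡ 0 at y ∈ {2}; common: ∅.
  x = 4: f ≡ 0 at y ∈ {4}; g ≡ 0 at y ∈ {0}; common: ∅.
Collecting: common zeros = {(1, 1)}, so the count is 1.
Comparison with the Bézout bound: 1 ≤ 1 = deg(f)·deg(g), as expected for curves with no common component (the bound is attained).


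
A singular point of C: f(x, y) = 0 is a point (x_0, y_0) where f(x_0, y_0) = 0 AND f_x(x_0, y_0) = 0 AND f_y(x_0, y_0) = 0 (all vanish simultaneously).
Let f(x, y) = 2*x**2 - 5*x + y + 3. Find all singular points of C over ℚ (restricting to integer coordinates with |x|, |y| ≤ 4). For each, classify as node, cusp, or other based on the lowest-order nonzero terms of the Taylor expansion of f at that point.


No singular points in the scanned grid; C is smooth there.

Compute partial derivatives:
  f_x = 4*x - 5.
  f_y = 1.
f_y = 1 is a nonzero constant, so f_y never vanishes: no point (x, y) can satisfy f = f_x = f_y = 0. In particular no (x, y) ∈ {−4, ..., 4}² is singular; the curve is smooth.


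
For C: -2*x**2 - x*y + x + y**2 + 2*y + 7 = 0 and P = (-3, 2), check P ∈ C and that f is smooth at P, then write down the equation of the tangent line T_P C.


Tangent line at P: 11*x + 9*y + 15 = 0.

Step 1: f(-3, 2) = 0, so P lies on C.
Step 2: partial derivatives
  f_x(x, y) = -4*x - y + 1, f_y(x, y) = -x + 2*y + 2.
  f_x(P) = 11, f_y(P) = 9 (gradient nonzero, so P is smooth).
Step 3: tangent line at P: 11·(x − -3) + 9·(y − 2) = 0.
Expanding: 11*x + 9*y + 15 = 0.


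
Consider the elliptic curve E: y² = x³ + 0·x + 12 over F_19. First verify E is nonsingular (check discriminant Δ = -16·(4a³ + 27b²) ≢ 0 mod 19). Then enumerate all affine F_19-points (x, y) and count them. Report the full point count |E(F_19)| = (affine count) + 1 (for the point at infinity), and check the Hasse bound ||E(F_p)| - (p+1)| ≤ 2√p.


Affine points = {(2, 1), (2, 18), (3, 1), (3, 18), (4, 0), (5, 2), (5, 17), (6, 0), (8, 7), (8, 12), (9, 0), (10, 9), (10, 10), (12, 7), (12, 12), (13, 9), (13, 10), (14, 1), (14, 18), (15, 9), (15, 10), (16, 2), (16, 17), (17, 2), (17, 17), (18, 7), (18, 12)}; affine count = 27; |E(F_19)| = 28.

Discriminant check: Δ ∝ 4a³ + 27b² = 4·0³ + 27·12² = 4·0 + 27·144 ≡ 12 (mod 19). Nonzero ⇒ E is nonsingular.
For each x ∈ F_19, compute rhs = x³ + 0·x + 12 mod 19, then count y ∈ F_19 with y² ≡ rhs.
  x = 0: rhs = 12, matching y values: none (0 points).
  x = 1: rhs = 13, matching y values: none (0 points).
  x = 2: rhs = 1, matching y values: 1, 18 (2 points).
  x = 3: rhs = 1, matching y values: 1, 18 (2 points).
  x = 4: rhs = 0, matching y values: 0 (1 points).
  x = 5: rhs = 4, matching y values: 2, 17 (2 points).
  x = 6: rhs = 0, matching y values: 0 (1 points).
  x = 7: rhs = 13, matching y values: none (0 points).
  x = 8: rhs = 11, matching y values: 7, 12 (2 points).
  x = 9: rhs = 0, matching y values: 0 (1 points).
  x = 10: rhs = 5, matching y values: 9, 10 (2 points).
  x = 11: rhs = 13, matching y values: none (0 points).
  x = 12: rhs = 11, matching y values: 7, 12 (2 points).
  x = 13: rhs = 5, matching y values: 9, 10 (2 points).
  x = 14: rhs = 1, matching y values: 1, 18 (2 points).
  x = 15: rhs = 5, matching y values: 9, 10 (2 points).
  x = 16: rhs = 4, matching y values: 2, 17 (2 points).
  x = 17: rhs = 4, matching y values: 2, 17 (2 points).
  x = 18: rhs = 11, matching y values: 7, 12 (2 points).
Total affine count: 27.
Full point count |E(F_19)| = 27 + 1 = 28.
Hasse bound: |28 − (19+1)| = |8| = 8 ≤ 2√19 ≈ 8.7178 ✓.


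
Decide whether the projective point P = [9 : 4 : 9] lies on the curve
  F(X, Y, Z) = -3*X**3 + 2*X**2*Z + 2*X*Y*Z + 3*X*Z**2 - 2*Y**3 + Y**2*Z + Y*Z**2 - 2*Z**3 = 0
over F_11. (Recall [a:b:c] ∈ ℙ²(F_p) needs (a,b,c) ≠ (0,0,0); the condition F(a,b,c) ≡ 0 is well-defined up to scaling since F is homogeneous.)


F(9,4,9) ≡ 9 (mod 11); P is NOT on the curve.

Evaluate F(9, 4, 9) term-by-term (mod 11).
  -3*X**3 ↦ -3·729·1·1 = -2187
  2*X**2*Z ↦ 2·81·1·9 = 1458
  2*X*Y*Z ↦ 2·9·4·9 = 648
  3*X*Z**2 ↦ 3·9·1·81 = 2187
  -2*Y**3 ↦ -2·1·64·1 = -128
  Y**2*Z ↦ 1·1·16·9 = 144
  Y*Z**2 ↦ 1·1·4·81 = 324
  -2*Z**3 ↦ -2·1·1·729 = -1458
Sum: F(9, 4, 9) = (-2187) + (1458) + (648) + (2187) + (-128) + (144) + (324) + (-1458) = 988.
Reducing mod 11: 988 ≡ 9 (mod 11).
Since F(a, b, c) ≡ 9 ≠ 0 (mod 11), P does NOT lie on the curve.


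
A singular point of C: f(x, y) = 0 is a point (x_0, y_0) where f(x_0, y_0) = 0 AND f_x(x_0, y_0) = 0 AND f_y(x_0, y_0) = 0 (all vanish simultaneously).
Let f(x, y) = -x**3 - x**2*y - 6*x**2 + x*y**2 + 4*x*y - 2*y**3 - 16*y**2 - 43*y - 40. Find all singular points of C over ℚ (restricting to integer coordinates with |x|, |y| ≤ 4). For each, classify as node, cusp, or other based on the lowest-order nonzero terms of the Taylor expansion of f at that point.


Singular points: {(-1, -3)}; classification: cusp.

Compute partial derivatives:
  f_x = -3*x**2 - 2*x*y - 12*x + y**2 + 4*y.
  f_y = -x**2 + 2*x*y + 4*x - 6*y**2 - 32*y - 43.
Scan x_0 ∈ {−4, ..., 4}. For each x_0, f_y(x_0, y) is a polynomial in y; find its integer roots y ∈ {−4, ..., 4}, then test f_x and f at those candidates.
  x = -4: f_y(-4, y) = -6*y**2 - 40*y - 75; no integer root y with |y| ≤ 4.
  x = -3: f_y(-3, y) = -6*y**2 - 38*y - 64; no integer root y with |y| ≤ 4.
  x = -2: f_y(-2, y) = -6*y**2 - 36*y - 55; no integer root y with |y| ≤ 4.
  x = -1: f_y(-1, y) = -6*y**2 - 34*y - 48; vanishes at y ∈ {-3}. (-1, -3): f_x = 0, f = 0 — SINGULAR.
  x = 0: f_y(0, y) = -6*y**2 - 32*y - 43; no integer root y with |y| ≤ 4.
  x = 1: f_y(1, y) = -6*y**2 - 30*y - 40; no integer root y with |y| ≤ 4.
  x = 2: f_y(2, y) = -6*y**2 - 28*y - 39; no integer root y with |y| ≤ 4.
  x = 3: f_y(3, y) = -6*y**2 - 26*y - 40; no integer root y with |y| ≤ 4.
  x = 4: f_y(4, y) = -6*y**2 - 24*y - 43; no integer root y with |y| ≤ 4.
Only singular point on the grid: (-1, -3).
Classify: substitute x = -1 + u, y = -3 + v and expand: f = -u**3 - u**2*v + u*v**2 - 2*v**3 + v**2.
No constant or linear terms (consistent with a singular point). Quadratic part: v**2. Cubic part: -u**3 - u**2*v + u*v**2 - 2*v**3.
The quadratic part v**2 is a perfect square, so there is a single (double) tangent line v = 0, i.e. y = -3. Restricting the cubic part to that line (v = 0) leaves -u**3 ≠ 0, so f is not divisible by v and the branch is v² ≈ u**3 to lowest order — this is a cusp.
Classification: cusp.


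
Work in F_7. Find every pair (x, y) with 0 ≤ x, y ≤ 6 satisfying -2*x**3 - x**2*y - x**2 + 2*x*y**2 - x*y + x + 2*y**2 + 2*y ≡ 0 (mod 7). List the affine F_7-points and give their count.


Affine F_7-points: {(0, 0), (0, 6), (1, 2), (1, 5), (2, 5), (3, 4), (3, 6), (4, 0), (4, 6), (6, 0)}; count = 10.

For each of the 49 pairs (x, y) ∈ F_7², evaluate f(x, y) mod 7. Record the zeros.
  x = 0: [0↦0, 1↦4, 2↦5, 3↦3, 4↦5, 5↦4, 6↦0]  zeros at y ∈ {0, 6}
  x = 1: [0↦5, 1↦2, 2↦0, 3↦6, 4↦6, 5↦0, 6↦2]  zeros at y ∈ {2, 5}
  x = 2: [0↦3, 1↦5, 2↦5, 3↦3, 4↦6, 5↦0, 6↦6]  zeros at y ∈ {5}
  x = 3: [0↦3, 1↦1, 2↦1, 3↦3, 4↦0, 5↦6, 6↦0]  zeros at y ∈ {4, 6}
  x = 4: [0↦0, 1↦6, 2↦4, 3↦1, 4↦4, 5↦6, 6↦0]  zeros at y ∈ {0, 6}
  x = 5: [0↦3, 1↦1, 2↦2, 3↦6, 4↦6, 5↦2, 6↦1]  zeros at y ∈ ∅
  x = 6: [0↦0, 1↦2, 2↦4, 3↦6, 4↦1, 5↦3, 6↦5]  zeros at y ∈ {0}
Collecting zeros: affine points = {(0, 0), (0, 6), (1, 2), (1, 5), (2, 5), (3, 4), (3, 6), (4, 0), (4, 6), (6, 0)}.
Total count |C(F_7)_aff| = 10.


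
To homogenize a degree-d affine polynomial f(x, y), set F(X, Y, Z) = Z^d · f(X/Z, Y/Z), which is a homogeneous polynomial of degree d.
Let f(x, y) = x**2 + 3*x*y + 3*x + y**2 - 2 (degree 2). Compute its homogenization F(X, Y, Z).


F(X, Y, Z) = X**2 + 3*X*Y + 3*X*Z + Y**2 - 2*Z**2

deg(f) = 2.
Substitute x = X/Z, y = Y/Z into f, then multiply by Z^2.
  monomial 1·x^2·y^0 ↦ 1·X^2·Y^0·Z^0.
  monomial 3·x^1·y^1 ↦ 3·X^1·Y^1·Z^0.
  monomial 3·x^1·y^0 ↦ 3·X^1·Y^0·Z^1.
  monomial 1·x^0·y^2 ↦ 1·X^0·Y^2·Z^0.
  monomial -2·x^0·y^0 ↦ -2·X^0·Y^0·Z^2.
Collecting: F(X, Y, Z) = X**2 + 3*X*Y + 3*X*Z + Y**2 - 2*Z**2.


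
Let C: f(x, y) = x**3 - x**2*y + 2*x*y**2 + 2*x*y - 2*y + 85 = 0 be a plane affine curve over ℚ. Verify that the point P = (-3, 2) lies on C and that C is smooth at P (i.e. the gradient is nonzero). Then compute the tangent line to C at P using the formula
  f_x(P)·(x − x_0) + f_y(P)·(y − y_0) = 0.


Tangent line at P: 51*x - 41*y + 235 = 0.

Step 1: f(-3, 2) = 0, so P lies on C.
Step 2: partial derivatives
  f_x(x, y) = 3*x**2 - 2*x*y + 2*y**2 + 2*y, f_y(x, y) = -x**2 + 4*x*y + 2*x - 2.
  f_x(P) = 51, f_y(P) = -41 (gradient nonzero, so P is smooth).
Step 3: tangent line at P: 51·(x − -3) + -41·(y − 2) = 0.
Expanding: 51*x - 41*y + 235 = 0.


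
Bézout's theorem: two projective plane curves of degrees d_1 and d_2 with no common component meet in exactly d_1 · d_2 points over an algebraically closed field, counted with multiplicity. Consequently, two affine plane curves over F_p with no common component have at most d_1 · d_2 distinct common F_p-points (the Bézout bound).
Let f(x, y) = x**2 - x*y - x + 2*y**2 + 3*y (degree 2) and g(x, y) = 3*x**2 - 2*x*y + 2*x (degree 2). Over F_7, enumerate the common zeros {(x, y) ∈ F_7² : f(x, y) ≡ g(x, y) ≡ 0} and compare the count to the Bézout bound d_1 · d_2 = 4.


Common zeros: {(0, 0), (0, 2), (1, 6), (3, 2)}; count = 4; Bézout bound = 4.

deg(f) = 2, deg(g) = 2, so Bézout bound = 4.
Scan x ∈ F_7. For each x, list the y ∈ F_7 with f(x, y) ≡ 0 and those with g(x, y) ≡ 0 (mod 7); the common zeros in that column are the intersection.
  x = 0: f ≡ 0 at y ∈ {0, 2}; g ≡ 0 at y ∈ {0, 1, 2, 3, 4, 5, 6}; common: {0, 2}.
  x = 1: f ≡ 0 at y ∈ {0, 6}; g ≡ 0 at y ∈ {6}; common: {6}.
  x = 2: f ≡ 0 at y ∈ ∅; g ≡ 0 at y ∈ {4}; common: ∅.
  x = 3: f ≡ 0 at y ∈ {2, 5}; g ≡ 0 at y ∈ {2}; common: {2}.
  x = 4: f ≡ 0 at y ∈ ∅; g ≡ 0 at y ∈ {0}; common: ∅.
  x = 5: f ≡ 0 at y ∈ ∅; g ≡ 0 at y ∈ {5}; common: ∅.
  x = 6: f ≡ 0 at y ∈ {6}; g ≡ 0 at y ∈ {3}; common: ∅.
Collecting: common zeros = {(0, 0), (0, 2), (1, 6), (3, 2)}, so the count is 4.
Comparison with the Bézout bound: 4 ≤ 4 = deg(f)·deg(g), as expected for curves with no common component (the bound is attained).


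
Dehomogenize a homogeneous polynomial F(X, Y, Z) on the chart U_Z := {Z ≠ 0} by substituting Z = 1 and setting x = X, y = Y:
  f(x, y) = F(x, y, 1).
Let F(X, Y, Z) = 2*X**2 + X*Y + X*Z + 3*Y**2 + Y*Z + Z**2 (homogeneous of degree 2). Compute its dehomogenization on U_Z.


f(x, y) = 2*x**2 + x*y + x + 3*y**2 + y + 1

On U_Z we set Z = 1. Each monomial c·X^i·Y^j·Z^k in F becomes c·x^i·y^j·1^k = c·x^i·y^j.
Substituting Z = 1: F(X, Y, 1) = 2*x**2 + x*y + x + 3*y**2 + y + 1.
Note: deg(f) ≤ deg(F) = 2; strict inequality happens when F is divisible by Z (lost terms).


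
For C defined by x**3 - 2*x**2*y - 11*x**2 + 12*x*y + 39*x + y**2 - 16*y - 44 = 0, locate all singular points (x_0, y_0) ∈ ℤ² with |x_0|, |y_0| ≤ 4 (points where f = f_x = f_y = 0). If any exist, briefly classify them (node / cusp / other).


Singular points: {(3, -1)}; classification: cusp.

Compute partial derivatives:
  f_x = 3*x**2 - 4*x*y - 22*x + 12*y + 39.
  f_y = -2*x**2 + 12*x + 2*y - 16.
Scan x_0 ∈ {−4, ..., 4}. For each x_0, f_y(x_0, y) is a polynomial in y; find its integer roots y ∈ {−4, ..., 4}, then test f_x and f at those candidates.
  x = -4: f_y(-4, y) = 2*y - 96; no integer root y with |y| ≤ 4.
  x = -3: f_y(-3, y) = 2*y - 70; no integer root y with |y| ≤ 4.
  x = -2: f_y(-2, y) = 2*y - 48; no integer root y with |y| ≤ 4.
  x = -1: f_y(-1, y) = 2*y - 30; no integer root y with |y| ≤ 4.
  x = 0: f_y(0, y) = 2*y - 16; no integer root y with |y| ≤ 4.
  x = 1: f_y(1, y) = 2*y - 6; vanishes at y ∈ {3}. (1, 3): f_x = 44 ≠ 0.
  x = 2: f_y(2, y) = 2*y; vanishes at y ∈ {0}. (2, 0): f_x = 7 ≠ 0.
  x = 3: f_y(3, y) = 2*y + 2; vanishes at y ∈ {-1}. (3, -1): f_x = 0, f = 0 — SINGULAR.
  x = 4: f_y(4, y) = 2*y; vanishes at y ∈ {0}. (4, 0): f_x = -1 ≠ 0.
Only singular point on the grid: (3, -1).
Classify: substitute x = 3 + u, y = -1 + v and expand: f = u**3 - 2*u**2*v + v**2.
No constant or linear terms (consistent with a singular point). Quadratic part: v**2. Cubic part: u**3 - 2*u**2*v.
The quadratic part v**2 is a perfect square, so there is a single (double) tangent line v = 0, i.e. y = -1. Restricting the cubic part to that line (v = 0) leaves u**3 ≠ 0, so f is not divisible by v and the branch is v² ≈ -u**3 to lowest order — this is a cusp.
Classification: cusp.


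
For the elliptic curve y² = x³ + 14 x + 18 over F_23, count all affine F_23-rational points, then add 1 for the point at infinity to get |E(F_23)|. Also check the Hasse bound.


Affine points = {(0, 8), (0, 15), (2, 10), (2, 13), (3, 8), (3, 15), (4, 0), (5, 11), (5, 12), (10, 10), (10, 13), (11, 10), (11, 13), (19, 6), (19, 17), (20, 8), (20, 15), (22, 7), (22, 16)}; affine count = 19; |E(F_23)| = 20.

Discriminant check: Δ ∝ 4a³ + 27b² = 4·14³ + 27·18² = 4·2744 + 27·324 ≡ 13 (mod 23). Nonzero ⇒ E is nonsingular.
For each x ∈ F_23, compute rhs = x³ + 14·x + 18 mod 23, then count y ∈ F_23 with y² ≡ rhs.
  x = 0: rhs = 18, matching y values: 8, 15 (2 points).
  x = 1: rhs = 10, matching y values: none (0 points).
  x = 2: rhs = 8, matching y values: 10, 13 (2 points).
  x = 3: rhs = 18, matching y values: 8, 15 (2 points).
  x = 4: rhs = 0, matching y values: 0 (1 points).
  x = 5: rhs = 6, matching y values: 11, 12 (2 points).
  x = 6: rhs = 19, matching y values: none (0 points).
  x = 7: rhs = 22, matching y values: none (0 points).
  x = 8: rhs = 21, matching y values: none (0 points).
  x = 9: rhs = 22, matching y values: none (0 points).
  x = 10: rhs = 8, matching y values: 10, 13 (2 points).
  x = 11: rhs = 8, matching y values: 10, 13 (2 points).
  x = 12: rhs = 5, matching y values: none (0 points).
  x = 13: rhs = 5, matching y values: none (0 points).
  x = 14: rhs = 14, matching y values: none (0 points).
  x = 15: rhs = 15, matching y values: none (0 points).
  x = 16: rhs = 14, matching y values: none (0 points).
  x = 17: rhs = 17, matching y values: none (0 points).
  x = 18: rhs = 7, matching y values: none (0 points).
  x = 19: rhs = 13, matching y values: 6, 17 (2 points).
  x = 20: rhs = 18, matching y values: 8, 15 (2 points).
  x = 21: rhs = 5, matching y values: none (0 points).
  x = 22: rhs = 3, matching y values: 7, 16 (2 points).
Total affine count: 19.
Full point count |E(F_23)| = 19 + 1 = 20.
Hasse bound: |20 − (23+1)| = |-4| = 4 ≤ 2√23 ≈ 9.5917 ✓.


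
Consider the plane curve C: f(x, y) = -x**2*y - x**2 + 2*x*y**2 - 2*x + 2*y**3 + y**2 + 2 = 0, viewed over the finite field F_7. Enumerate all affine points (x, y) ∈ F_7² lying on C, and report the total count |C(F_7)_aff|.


Affine F_7-points: {(1, 3), (3, 3)}; count = 2.

For each of the 49 pairs (x, y) ∈ F_7², evaluate f(x, y) mod 7. Record the zeros.
  x = 0: [0↦2, 1↦5, 2↦1, 3↦2, 4↦6, 5↦4, 6↦1]  zeros at y ∈ ∅
  x = 1: [0↦6, 1↦3, 2↦4, 3↦0, 4↦3, 5↦4, 6↦1]  zeros at y ∈ {3}
  x = 2: [0↦1, 1↦4, 2↦1, 3↦4, 4↦4, 5↦6, 6↦1]  zeros at y ∈ ∅
  x = 3: [0↦1, 1↦1, 2↦6, 3↦0, 4↦2, 5↦3, 6↦1]  zeros at y ∈ {3}
  x = 4: [0↦6, 1↦1, 2↦5, 3↦2, 4↦4, 5↦2, 6↦1]  zeros at y ∈ ∅
  x = 5: [0↦2, 1↦4, 2↦5, 3↦3, 4↦3, 5↦3, 6↦1]  zeros at y ∈ ∅
  x = 6: [0↦3, 1↦3, 2↦6, 3↦3, 4↦6, 5↦6, 6↦1]  zeros at y ∈ ∅
Collecting zeros: affine points = {(1, 3), (3, 3)}.
Total count |C(F_7)_aff| = 2.


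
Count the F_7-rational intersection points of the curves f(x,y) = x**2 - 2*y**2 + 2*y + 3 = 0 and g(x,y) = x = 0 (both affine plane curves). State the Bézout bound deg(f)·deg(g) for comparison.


Common zeros: {(0, 4)}; count = 1; Bézout bound = 2.

deg(f) = 2, deg(g) = 1, so Bézout bound = 2.
Scan x ∈ F_7. For each x, list the y ∈ F_7 with f(x, y) ≡ 0 and those with g(x, y) ≡ 0 (mod 7); the common zeros in that column are the intersection.
  x = 0: f ≡ 0 at y ∈ {4}; g ≡ 0 at y ∈ {0, 1, 2, 3, 4, 5, 6}; common: {4}.
  x = 1: f ≡ 0 at y ∈ {2, 6}; g ≡ 0 at y ∈ ∅; common: ∅.
  x = 2: f ≡ 0 at y ∈ {0, 1}; g ≡ 0 at y ∈ ∅; common: ∅.
  x = 3: f ≡ 0 at y ∈ {3, 5}; g ≡ 0 at y ∈ ∅; common: ∅.
  x = 4: f ≡ 0 at y ∈ {3, 5}; g ≡ 0 at y ∈ ∅; common: ∅.
  x = 5: f ≡ 0 at y ∈ {0, 1}; g ≡ 0 at y ∈ ∅; common: ∅.
  x = 6: f ≡ 0 at y ∈ {2, 6}; g ≡ 0 at y ∈ ∅; common: ∅.
Collecting: common zeros = {(0, 4)}, so the count is 1.
Comparison with the Bézout bound: 1 ≤ 2 = deg(f)·deg(g), as expected for curves with no common component (the affine F_7-count falls short of the bound because intersections may lie at infinity, over extension fields, or carry multiplicity).


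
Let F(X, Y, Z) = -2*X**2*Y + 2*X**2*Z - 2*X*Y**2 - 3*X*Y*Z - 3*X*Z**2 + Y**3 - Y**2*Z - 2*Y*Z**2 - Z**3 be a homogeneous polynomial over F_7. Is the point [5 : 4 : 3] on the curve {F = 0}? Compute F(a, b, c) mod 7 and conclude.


F(5,4,3) ≡ 1 (mod 7); P is NOT on the curve.

Evaluate F(5, 4, 3) term-by-term (mod 7).
  -2*X**2*Y ↦ -2·25·4·1 = -200
  2*X**2*Z ↦ 2·25·1·3 = 150
  -2*X*Y**2 ↦ -2·5·16·1 = -160
  -3*X*Y*Z ↦ -3·5·4·3 = -180
  -3*X*Z**2 ↦ -3·5·1·9 = -135
  Y**3 ↦ 1·1·64·1 = 64
  -Y**2*Z ↦ -1·1·16·3 = -48
  -2*Y*Z**2 ↦ -2·1·4·9 = -72
  -Z**3 ↦ -1·1·1·27 = -27
Sum: F(5, 4, 3) = (-200) + (150) + (-160) + (-180) + (-135) + (64) + (-48) + (-72) + (-27) = -608.
Reducing mod 7: -608 ≡ 1 (mod 7).
Since F(a, b, c) ≡ 1 ≠ 0 (mod 7), P does NOT lie on the curve.


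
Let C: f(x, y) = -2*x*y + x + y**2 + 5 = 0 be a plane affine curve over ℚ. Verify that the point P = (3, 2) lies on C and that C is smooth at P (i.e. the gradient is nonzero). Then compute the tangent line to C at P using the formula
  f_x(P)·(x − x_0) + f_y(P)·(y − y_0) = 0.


Tangent line at P: -3*x - 2*y + 13 = 0.

Step 1: f(3, 2) = 0, so P lies on C.
Step 2: partial derivatives
  f_x(x, y) = 1 - 2*y, f_y(x, y) = -2*x + 2*y.
  f_x(P) = -3, f_y(P) = -2 (gradient nonzero, so P is smooth).
Step 3: tangent line at P: -3·(x − 3) + -2·(y − 2) = 0.
Expanding: -3*x - 2*y + 13 = 0.


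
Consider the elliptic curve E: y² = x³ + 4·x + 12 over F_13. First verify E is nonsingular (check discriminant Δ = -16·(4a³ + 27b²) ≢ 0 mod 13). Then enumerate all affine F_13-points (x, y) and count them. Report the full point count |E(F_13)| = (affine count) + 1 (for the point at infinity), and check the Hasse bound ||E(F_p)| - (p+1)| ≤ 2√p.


Affine points = {(0, 5), (0, 8), (1, 2), (1, 11), (3, 5), (3, 8), (4, 1), (4, 12), (5, 1), (5, 12), (8, 6), (8, 7), (9, 6), (9, 7), (10, 5), (10, 8), (11, 3), (11, 10)}; affine count = 18; |E(F_13)| = 19.

Discriminant check: Δ ∝ 4a³ + 27b² = 4·4³ + 27·12² = 4·64 + 27·144 ≡ 10 (mod 13). Nonzero ⇒ E is nonsingular.
For each x ∈ F_13, compute rhs = x³ + 4·x + 12 mod 13, then count y ∈ F_13 with y² ≡ rhs.
  x = 0: rhs = 12, matching y values: 5, 8 (2 points).
  x = 1: rhs = 4, matching y values: 2, 11 (2 points).
  x = 2: rhs = 2, matching y values: none (0 points).
  x = 3: rhs = 12, matching y values: 5, 8 (2 points).
  x = 4: rhs = 1, matching y values: 1, 12 (2 points).
  x = 5: rhs = 1, matching y values: 1, 12 (2 points).
  x = 6: rhs = 5, matching y values: none (0 points).
  x = 7: rhs = 6, matching y values: none (0 points).
  x = 8: rhs = 10, matching y values: 6, 7 (2 points).
  x = 9: rhs = 10, matching y values: 6, 7 (2 points).
  x = 10: rhs = 12, matching y values: 5, 8 (2 points).
  x = 11: rhs = 9, matching y values: 3, 10 (2 points).
  x = 12: rhs = 7, matching y values: none (0 points).
Total affine count: 18.
Full point count |E(F_13)| = 18 + 1 = 19.
Hasse bound: |19 − (13+1)| = |5| = 5 ≤ 2√13 ≈ 7.2111 ✓.


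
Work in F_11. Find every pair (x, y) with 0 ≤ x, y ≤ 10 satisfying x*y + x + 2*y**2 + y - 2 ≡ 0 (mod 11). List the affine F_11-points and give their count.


Affine F_11-points: {(1, 2), (1, 8), (2, 0), (2, 4), (4, 5), (4, 9), (5, 1), (5, 7), (8, 6), (9, 3)}; count = 10.

For each of the 121 pairs (x, y) ∈ F_11², evaluate f(x, y) mod 11. Record the zeros.
  x = 0: [0↦9, 1↦1, 2↦8, 3↦8, 4↦1, 5↦9, 6↦10, 7↦4, 8↦2, 9↦4, 10↦10]  zeros at y ∈ ∅
  x = 1: [0↦10, 1↦3, 2↦0, 3↦1, 4↦6, 5↦4, 6↦6, 7↦1, 8↦0, 9↦3, 10↦10]  zeros at y ∈ {2, 8}
  x = 2: [0↦0, 1↦5, 2↦3, 3↦5, 4↦0, 5↦10, 6↦2, 7↦9, 8↦9, 9↦2, 10↦10]  zeros at y ∈ {0, 4}
  x = 3: [0↦1, 1↦7, 2↦6, 3↦9, 4↦5, 5↦5, 6↦9, 7↦6, 8↦7, 9↦1, 10↦10]  zeros at y ∈ ∅
  x = 4: [0↦2, 1↦9, 2↦9, 3↦2, 4↦10, 5↦0, 6↦5, 7↦3, 8↦5, 9↦0, 10↦10]  zeros at y ∈ {5, 9}
  x = 5: [0↦3, 1↦0, 2↦1, 3↦6, 4↦4, 5↦6, 6↦1, 7↦0, 8↦3, 9↦10, 10↦10]  zeros at y ∈ {1, 7}
  x = 6: [0↦4, 1↦2, 2↦4, 3↦10, 4↦9, 5↦1, 6↦8, 7↦8, 8↦1, 9↦9, 10↦10]  zeros at y ∈ ∅
  x = 7: [0↦5, 1↦4, 2↦7, 3↦3, 4↦3, 5↦7, 6↦4, 7↦5, 8↦10, 9↦8, 10↦10]  zeros at y ∈ ∅
  x = 8: [0↦6, 1↦6, 2↦10, 3↦7, 4↦8, 5↦2, 6↦0, 7↦2, 8↦8, 9↦7, 10↦10]  zeros at y ∈ {6}
  x = 9: [0↦7, 1↦8, 2↦2, 3↦0, 4↦2, 5↦8, 6↦7, 7↦10, 8↦6, 9↦6, 10↦10]  zeros at y ∈ {3}
  x = 10: [0↦8, 1↦10, 2↦5, 3↦4, 4↦7, 5↦3, 6↦3, 7↦7, 8↦4, 9↦5, 10↦10]  zeros at y ∈ ∅
Collecting zeros: affine points = {(1, 2), (1, 8), (2, 0), (2, 4), (4, 5), (4, 9), (5, 1), (5, 7), (8, 6), (9, 3)}.
Total count |C(F_11)_aff| = 10.


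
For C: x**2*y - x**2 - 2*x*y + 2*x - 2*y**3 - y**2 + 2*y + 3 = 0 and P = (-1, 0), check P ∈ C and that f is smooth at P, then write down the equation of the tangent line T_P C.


Tangent line at P: 4*x + 5*y + 4 = 0.

Step 1: f(-1, 0) = 0, so P lies on C.
Step 2: partial derivatives
  f_x(x, y) = 2*x*y - 2*x - 2*y + 2, f_y(x, y) = x**2 - 2*x - 6*y**2 - 2*y + 2.
  f_x(P) = 4, f_y(P) = 5 (gradient nonzero, so P is smooth).
Step 3: tangent line at P: 4·(x − -1) + 5·(y − 0) = 0.
Expanding: 4*x + 5*y + 4 = 0.


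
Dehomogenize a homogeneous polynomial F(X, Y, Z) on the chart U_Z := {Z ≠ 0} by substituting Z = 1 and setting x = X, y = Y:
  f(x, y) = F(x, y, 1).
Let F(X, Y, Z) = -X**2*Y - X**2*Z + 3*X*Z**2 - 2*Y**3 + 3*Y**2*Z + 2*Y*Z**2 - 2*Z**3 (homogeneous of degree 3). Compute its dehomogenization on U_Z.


f(x, y) = -x**2*y - x**2 + 3*x - 2*y**3 + 3*y**2 + 2*y - 2

On U_Z we set Z = 1. Each monomial c·X^i·Y^j·Z^k in F becomes c·x^i·y^j·1^k = c·x^i·y^j.
Substituting Z = 1: F(X, Y, 1) = -x**2*y - x**2 + 3*x - 2*y**3 + 3*y**2 + 2*y - 2.
Note: deg(f) ≤ deg(F) = 3; strict inequality happens when F is divisible by Z (lost terms).


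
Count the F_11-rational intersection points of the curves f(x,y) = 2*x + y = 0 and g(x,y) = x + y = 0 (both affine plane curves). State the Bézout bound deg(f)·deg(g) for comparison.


Common zeros: {(0, 0)}; count = 1; Bézout bound = 1.

deg(f) = 1, deg(g) = 1, so Bézout bound = 1.
Scan x ∈ F_11. For each x, list the y ∈ F_11 with f(x, y) ≡ 0 and those with g(x, y) ≡ 0 (mod 11); the common zeros in that column are the intersection.
  x = 0: f ≡ 0 at y ∈ {0}; g ≡ 0 at y ∈ {0}; common: {0}.
  x = 1: f ≡ 0 at y ∈ {9}; g ≡ 0 at y ∈ {10}; common: ∅.
  x = 2: f ≡ 0 at y ∈ {7}; g ≡ 0 at y ∈ {9}; common: ∅.
  x = 3: f ≡ 0 at y ∈ {5}; g ≡ 0 at y ∈ {8}; common: ∅.
  x = 4: f ≡ 0 at y ∈ {3}; g ≡ 0 at y ∈ {7}; common: ∅.
  x = 5: f ≡ 0 at y ∈ {1}; g ≡ 0 at y ∈ {6}; common: ∅.
  x = 6: f ≡ 0 at y ∈ {10}; g ≡ 0 at y ∈ {5}; common: ∅.
  x = 7: f ≡ 0 at y ∈ {8}; g ≡ 0 at y ∈ {4}; common: ∅.
  x = 8: f ≡ 0 at y ∈ {6}; g ≡ 0 at y ∈ {3}; common: ∅.
  x = 9: f ≡ 0 at y ∈ {4}; g ≡ 0 at y ∈ {2}; common: ∅.
  x = 10: f ≡ 0 at y ∈ {2}; g ≡ 0 at y ∈ {1}; common: ∅.
Collecting: common zeros = {(0, 0)}, so the count is 1.
Comparison with the Bézout bound: 1 ≤ 1 = deg(f)·deg(g), as expected for curves with no common component (the bound is attained).


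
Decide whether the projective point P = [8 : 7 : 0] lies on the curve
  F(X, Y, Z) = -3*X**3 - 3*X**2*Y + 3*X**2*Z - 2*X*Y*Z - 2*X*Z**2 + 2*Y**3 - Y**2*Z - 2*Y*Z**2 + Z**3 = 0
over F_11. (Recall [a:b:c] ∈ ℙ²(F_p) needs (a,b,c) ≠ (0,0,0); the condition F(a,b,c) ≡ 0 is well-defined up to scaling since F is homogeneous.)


F(8,7,0) ≡ 6 (mod 11); P is NOT on the curve.

Evaluate F(8, 7, 0) term-by-term (mod 11).
  -3*X**3 ↦ -3·512·1·1 = -1536
  -3*X**2*Y ↦ -3·64·7·1 = -1344
  3*X**2*Z ↦ 3·64·1·0 = 0
  -2*X*Y*Z ↦ -2·8·7·0 = 0
  -2*X*Z**2 ↦ -2·8·1·0 = 0
  2*Y**3 ↦ 2·1·343·1 = 686
  -Y**2*Z ↦ -1·1·49·0 = 0
  -2*Y*Z**2 ↦ -2·1·7·0 = 0
  Z**3 ↦ 1·1·1·0 = 0
Sum: F(8, 7, 0) = (-1536) + (-1344) + (0) + (0) + (0) + (686) + (0) + (0) + (0) = -2194.
Reducing mod 11: -2194 ≡ 6 (mod 11).
Since F(a, b, c) ≡ 6 ≠ 0 (mod 11), P does NOT lie on the curve.


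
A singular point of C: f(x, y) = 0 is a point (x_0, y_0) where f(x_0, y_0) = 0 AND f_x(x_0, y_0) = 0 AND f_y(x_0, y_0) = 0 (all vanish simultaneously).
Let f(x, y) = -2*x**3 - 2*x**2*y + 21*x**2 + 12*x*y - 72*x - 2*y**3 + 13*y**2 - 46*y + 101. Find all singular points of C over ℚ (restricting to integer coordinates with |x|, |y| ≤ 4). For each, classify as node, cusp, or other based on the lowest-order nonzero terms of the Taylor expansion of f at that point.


Singular points: {(3, 2)}; classification: node.

Compute partial derivatives:
  f_x = -6*x**2 - 4*x*y + 42*x + 12*y - 72.
  f_y = -2*x**2 + 12*x - 6*y**2 + 26*y - 46.
Scan x_0 ∈ {−4, ..., 4}. For each x_0, f_y(x_0, y) is a polynomial in y; find its integer roots y ∈ {−4, ..., 4}, then test f_x and f at those candidates.
  x = -4: f_y(-4, y) = -6*y**2 + 26*y - 126; no integer root y with |y| ≤ 4.
  x = -3: f_y(-3, y) = -6*y**2 + 26*y - 100; no integer root y with |y| ≤ 4.
  x = -2: f_y(-2, y) = -6*y**2 + 26*y - 78; no integer root y with |y| ≤ 4.
  x = -1: f_y(-1, y) = -6*y**2 + 26*y - 60; no integer root y with |y| ≤ 4.
  x = 0: f_y(0, y) = -6*y**2 + 26*y - 46; no integer root y with |y| ≤ 4.
  x = 1: f_y(1, y) = -6*y**2 + 26*y - 36; no integer root y with |y| ≤ 4.
  x = 2: f_y(2, y) = -6*y**2 + 26*y - 30; no integer root y with |y| ≤ 4.
  x = 3: f_y(3, y) = -6*y**2 + 26*y - 28; vanishes at y ∈ {2}. (3, 2): f_x = 0, f = 0 — SINGULAR.
  x = 4: f_y(4, y) = -6*y**2 + 26*y - 30; no integer root y with |y| ≤ 4.
Only singular point on the grid: (3, 2).
Classify: substitute x = 3 + u, y = 2 + v and expand: f = -2*u**3 - 2*u**2*v - u**2 - 2*v**3 + v**2.
No constant or linear terms (consistent with a singular point). Quadratic part: -u**2 + v**2. Cubic part: -2*u**3 - 2*u**2*v - 2*v**3.
The quadratic part v**2 - u**2 = (v − u)(v + u) splits into two distinct linear factors, so there are two distinct tangent lines y − 2 = ±(x − 3) — this is a node (ordinary double point).
Classification: node.


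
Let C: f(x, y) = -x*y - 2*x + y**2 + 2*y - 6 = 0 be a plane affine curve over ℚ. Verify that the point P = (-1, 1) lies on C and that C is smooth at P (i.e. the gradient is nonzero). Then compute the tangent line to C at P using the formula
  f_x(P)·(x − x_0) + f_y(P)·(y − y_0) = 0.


Tangent line at P: -3*x + 5*y - 8 = 0.

Step 1: f(-1, 1) = 0, so P lies on C.
Step 2: partial derivatives
  f_x(x, y) = -y - 2, f_y(x, y) = -x + 2*y + 2.
  f_x(P) = -3, f_y(P) = 5 (gradient nonzero, so P is smooth).
Step 3: tangent line at P: -3·(x − -1) + 5·(y − 1) = 0.
Expanding: -3*x + 5*y - 8 = 0.


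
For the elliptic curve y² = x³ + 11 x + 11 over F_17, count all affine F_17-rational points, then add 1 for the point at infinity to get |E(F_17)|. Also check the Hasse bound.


Affine points = {(4, 0), (5, 2), (5, 15), (6, 2), (6, 15), (8, 4), (8, 13), (10, 4), (10, 13), (11, 1), (11, 16), (12, 1), (12, 16), (14, 6), (14, 11), (15, 7), (15, 10), (16, 4), (16, 13)}; affine count = 19; |E(F_17)| = 20.

Discriminant check: Δ ∝ 4a³ + 27b² = 4·11³ + 27·11² = 4·1331 + 27·121 ≡ 6 (mod 17). Nonzero ⇒ E is nonsingular.
For each x ∈ F_17, compute rhs = x³ + 11·x + 11 mod 17, then count y ∈ F_17 with y² ≡ rhs.
  x = 0: rhs = 11, matching y values: none (0 points).
  x = 1: rhs = 6, matching y values: none (0 points).
  x = 2: rhs = 7, matching y values: none (0 points).
  x = 3: rhs = 3, matching y values: none (0 points).
  x = 4: rhs = 0, matching y values: 0 (1 points).
  x = 5: rhs = 4, matching y values: 2, 15 (2 points).
  x = 6: rhs = 4, matching y values: 2, 15 (2 points).
  x = 7: rhs = 6, matching y values: none (0 points).
  x = 8: rhs = 16, matching y values: 4, 13 (2 points).
  x = 9: rhs = 6, matching y values: none (0 points).
  x = 10: rhs = 16, matching y values: 4, 13 (2 points).
  x = 11: rhs = 1, matching y values: 1, 16 (2 points).
  x = 12: rhs = 1, matching y values: 1, 16 (2 points).
  x = 13: rhs = 5, matching y values: none (0 points).
  x = 14: rhs = 2, matching y values: 6, 11 (2 points).
  x = 15: rhs = 15, matching y values: 7, 10 (2 points).
  x = 16: rhs = 16, matching y values: 4, 13 (2 points).
Total affine count: 19.
Full point count |E(F_17)| = 19 + 1 = 20.
Hasse bound: |20 − (17+1)| = |2| = 2 ≤ 2√17 ≈ 8.2462 ✓.


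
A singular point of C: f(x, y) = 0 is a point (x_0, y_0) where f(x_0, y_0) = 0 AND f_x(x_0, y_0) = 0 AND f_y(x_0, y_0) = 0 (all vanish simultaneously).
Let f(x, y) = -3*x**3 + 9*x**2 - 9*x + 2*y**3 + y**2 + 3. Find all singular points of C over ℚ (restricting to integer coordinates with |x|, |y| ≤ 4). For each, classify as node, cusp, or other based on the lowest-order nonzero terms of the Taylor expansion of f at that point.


Singular points: {(1, 0)}; classification: cusp.

Compute partial derivatives:
  f_x = -9*x**2 + 18*x - 9.
  f_y = 6*y**2 + 2*y.
Scan x_0 ∈ {−4, ..., 4}. For each x_0, f_y(x_0, y) is a polynomial in y; find its integer roots y ∈ {−4, ..., 4}, then test f_x and f at those candidates.
  x = -4: f_y(-4, y) = 6*y**2 + 2*y; vanishes at y ∈ {0}. (-4, 0): f_x = -225 ≠ 0.
  x = -3: f_y(-3, y) = 6*y**2 + 2*y; vanishes at y ∈ {0}. (-3, 0): f_x = -144 ≠ 0.
  x = -2: f_y(-2, y) = 6*y**2 + 2*y; vanishes at y ∈ {0}. (-2, 0): f_x = -81 ≠ 0.
  x = -1: f_y(-1, y) = 6*y**2 + 2*y; vanishes at y ∈ {0}. (-1, 0): f_x = -36 ≠ 0.
  x = 0: f_y(0, y) = 6*y**2 + 2*y; vanishes at y ∈ {0}. (0, 0): f_x = -9 ≠ 0.
  x = 1: f_y(1, y) = 6*y**2 + 2*y; vanishes at y ∈ {0}. (1, 0): f_x = 0, f = 0 — SINGULAR.
  x = 2: f_y(2, y) = 6*y**2 + 2*y; vanishes at y ∈ {0}. (2, 0): f_x = -9 ≠ 0.
  x = 3: f_y(3, y) = 6*y**2 + 2*y; vanishes at y ∈ {0}. (3, 0): f_x = -36 ≠ 0.
  x = 4: f_y(4, y) = 6*y**2 + 2*y; vanishes at y ∈ {0}. (4, 0): f_x = -81 ≠ 0.
Only singular point on the grid: (1, 0).
Classify: substitute x = 1 + u, y = 0 + v and expand: f = -3*u**3 + 2*v**3 + v**2.
No constant or linear terms (consistent with a singular point). Quadratic part: v**2. Cubic part: -3*u**3 + 2*v**3.
The quadratic part v**2 is a perfect square, so there is a single (double) tangent line v = 0, i.e. y = 0. Restricting the cubic part to that line (v = 0) leaves -3*u**3 ≠ 0, so f is not divisible by v and the branch is v² ≈ 3*u**3 to lowest order — this is a cusp.
Classification: cusp.


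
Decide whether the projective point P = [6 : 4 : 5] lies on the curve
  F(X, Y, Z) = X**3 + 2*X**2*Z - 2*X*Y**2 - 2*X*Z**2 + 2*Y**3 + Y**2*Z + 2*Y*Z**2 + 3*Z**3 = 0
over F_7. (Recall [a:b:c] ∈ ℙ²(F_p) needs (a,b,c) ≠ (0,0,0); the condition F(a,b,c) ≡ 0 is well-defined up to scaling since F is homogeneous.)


F(6,4,5) ≡ 6 (mod 7); P is NOT on the curve.

Evaluate F(6, 4, 5) term-by-term (mod 7).
  X**3 ↦ 1·216·1·1 = 216
  2*X**2*Z ↦ 2·36·1·5 = 360
  -2*X*Y**2 ↦ -2·6·16·1 = -192
  -2*X*Z**2 ↦ -2·6·1·25 = -300
  2*Y**3 ↦ 2·1·64·1 = 128
  Y**2*Z ↦ 1·1·16·5 = 80
  2*Y*Z**2 ↦ 2·1·4·25 = 200
  3*Z**3 ↦ 3·1·1·125 = 375
Sum: F(6, 4, 5) = (216) + (360) + (-192) + (-300) + (128) + (80) + (200) + (375) = 867.
Reducing mod 7: 867 ≡ 6 (mod 7).
Since F(a, b, c) ≡ 6 ≠ 0 (mod 7), P does NOT lie on the curve.


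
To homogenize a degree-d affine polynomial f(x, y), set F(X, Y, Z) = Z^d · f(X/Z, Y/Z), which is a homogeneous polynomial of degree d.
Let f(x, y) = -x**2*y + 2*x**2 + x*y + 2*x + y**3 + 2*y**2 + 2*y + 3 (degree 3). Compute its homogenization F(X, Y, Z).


F(X, Y, Z) = -X**2*Y + 2*X**2*Z + X*Y*Z + 2*X*Z**2 + Y**3 + 2*Y**2*Z + 2*Y*Z**2 + 3*Z**3

deg(f) = 3.
Substitute x = X/Z, y = Y/Z into f, then multiply by Z^3.
  monomial -1·x^2·y^1 ↦ -1·X^2·Y^1·Z^0.
  monomial 2·x^2·y^0 ↦ 2·X^2·Y^0·Z^1.
  monomial 1·x^1·y^1 ↦ 1·X^1·Y^1·Z^1.
  monomial 2·x^1·y^0 ↦ 2·X^1·Y^0·Z^2.
  monomial 1·x^0·y^3 ↦ 1·X^0·Y^3·Z^0.
  monomial 2·x^0·y^2 ↦ 2·X^0·Y^2·Z^1.
  monomial 2·x^0·y^1 ↦ 2·X^0·Y^1·Z^2.
  monomial 3·x^0·y^0 ↦ 3·X^0·Y^0·Z^3.
Collecting: F(X, Y, Z) = -X**2*Y + 2*X**2*Z + X*Y*Z + 2*X*Z**2 + Y**3 + 2*Y**2*Z + 2*Y*Z**2 + 3*Z**3.


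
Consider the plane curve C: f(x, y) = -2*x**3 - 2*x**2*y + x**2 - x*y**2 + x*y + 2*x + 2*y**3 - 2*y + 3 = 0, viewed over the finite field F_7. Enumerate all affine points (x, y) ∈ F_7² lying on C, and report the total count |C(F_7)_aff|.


Affine F_7-points: {(2, 3), (4, 1), (4, 2), (4, 6), (5, 5), (6, 2)}; count = 6.

For each of the 49 pairs (x, y) ∈ F_7², evaluate f(x, y) mod 7. Record the zeros.
  x = 0: [0↦3, 1↦3, 2↦1, 3↦2, 4↦4, 5↦5, 6↦3]  zeros at y ∈ ∅
  x = 1: [0↦4, 1↦2, 2↦3, 3↦5, 4↦6, 5↦4, 6↦4]  zeros at y ∈ ∅
  x = 2: [0↦2, 1↦1, 2↦1, 3↦0, 4↦3, 5↦1, 6↦6]  zeros at y ∈ {3}
  x = 3: [0↦6, 1↦2, 2↦4, 3↦3, 4↦4, 5↦5, 6↦4]  zeros at y ∈ ∅
  x = 4: [0↦4, 1↦0, 2↦0, 3↦2, 4↦4, 5↦4, 6↦0]  zeros at y ∈ {1, 2, 6}
  x = 5: [0↦5, 1↦4, 2↦5, 3↦6, 4↦5, 5↦0, 6↦3]  zeros at y ∈ {5}
  x = 6: [0↦4, 1↦2, 2↦0, 3↦3, 4↦2, 5↦2, 6↦1]  zeros at y ∈ {2}
Collecting zeros: affine points = {(2, 3), (4, 1), (4, 2), (4, 6), (5, 5), (6, 2)}.
Total count |C(F_7)_aff| = 6.


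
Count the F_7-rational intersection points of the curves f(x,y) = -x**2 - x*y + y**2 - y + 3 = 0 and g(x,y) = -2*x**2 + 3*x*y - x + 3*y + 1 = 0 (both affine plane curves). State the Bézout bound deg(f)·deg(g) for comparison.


Common zeros: ∅; count = 0; Bézout bound = 4.

deg(f) = 2, deg(g) = 2, so Bézout bound = 4.
Scan x ∈ F_7. For each x, list the y ∈ F_7 with f(x, y) ≡ 0 and those with g(x, y) ≡ 0 (mod 7); the common zeros in that column are the intersection.
  x = 0: f ≡ 0 at y ∈ ∅; g ≡ 0 at y ∈ {2}; common: ∅.
  x = 1: f ≡ 0 at y ∈ ∅; g ≡ 0 at y ∈ {5}; common: ∅.
  x = 2: f ≡ 0 at y ∈ ∅; g ≡ 0 at y ∈ {1}; common: ∅.
  x = 3: f ≡ 0 at y ∈ ∅; g ≡ 0 at y ∈ {4}; common: ∅.
  x = 4: f ≡ 0 at y ∈ {6}; g ≡ 0 at y ∈ {0}; common: ∅.
  x = 5: f ≡ 0 at y ∈ ∅; g ≡ 0 at y ∈ {3}; common: ∅.
  x = 6: f ≡ 0 at y ∈ ∅; g ≡ 0 at y ∈ {0, 1, 2, 3, 4, 5, 6}; common: ∅.
Collecting: common zeros = ∅, so the count is 0.
Comparison with the Bézout bound: 0 ≤ 4 = deg(f)·deg(g), as expected for curves with no common component (the affine F_7-count falls short of the bound because intersections may lie at infinity, over extension fields, or carry multiplicity).


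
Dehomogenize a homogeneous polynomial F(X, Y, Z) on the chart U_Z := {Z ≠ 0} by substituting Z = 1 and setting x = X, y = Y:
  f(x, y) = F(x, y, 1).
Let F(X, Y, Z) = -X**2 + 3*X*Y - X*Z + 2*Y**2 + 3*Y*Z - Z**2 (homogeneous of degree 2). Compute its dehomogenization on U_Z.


f(x, y) = -x**2 + 3*x*y - x + 2*y**2 + 3*y - 1

On U_Z we set Z = 1. Each monomial c·X^i·Y^j·Z^k in F becomes c·x^i·y^j·1^k = c·x^i·y^j.
Substituting Z = 1: F(X, Y, 1) = -x**2 + 3*x*y - x + 2*y**2 + 3*y - 1.
Note: deg(f) ≤ deg(F) = 2; strict inequality happens when F is divisible by Z (lost terms).


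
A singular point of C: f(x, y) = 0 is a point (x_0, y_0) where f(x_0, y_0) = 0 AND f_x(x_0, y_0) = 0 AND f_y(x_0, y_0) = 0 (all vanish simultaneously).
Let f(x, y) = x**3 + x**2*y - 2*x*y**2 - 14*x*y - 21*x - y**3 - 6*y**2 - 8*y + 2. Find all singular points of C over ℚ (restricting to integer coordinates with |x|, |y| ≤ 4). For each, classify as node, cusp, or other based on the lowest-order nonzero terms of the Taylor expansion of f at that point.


Singular points: {(1, -3)}; classification: cusp.

Compute partial derivatives:
  f_x = 3*x**2 + 2*x*y - 2*y**2 - 14*y - 21.
  f_y = x**2 - 4*x*y - 14*x - 3*y**2 - 12*y - 8.
Scan x_0 ∈ {−4, ..., 4}. For each x_0, f_y(x_0, y) is a polynomial in y; find its integer roots y ∈ {−4, ..., 4}, then test f_x and f at those candidates.
  x = -4: f_y(-4, y) = -3*y**2 + 4*y + 64; vanishes at y ∈ {-4}. (-4, -4): f_x = 83 ≠ 0.
  x = -3: f_y(-3, y) = 43 - 3*y**2; no integer root y with |y| ≤ 4.
  x = -2: f_y(-2, y) = -3*y**2 - 4*y + 24; no integer root y with |y| ≤ 4.
  x = -1: f_y(-1, y) = -3*y**2 - 8*y + 7; no integer root y with |y| ≤ 4.
  x = 0: f_y(0, y) = -3*y**2 - 12*y - 8; no integer root y with |y| ≤ 4.
  x = 1: f_y(1, y) = -3*y**2 - 16*y - 21; vanishes at y ∈ {-3}. (1, -3): f_x = 0, f = 0 — SINGULAR.
  x = 2: f_y(2, y) = -3*y**2 - 20*y - 32; vanishes at y ∈ {-4}. (2, -4): f_x = -1 ≠ 0.
  x = 3: f_y(3, y) = -3*y**2 - 24*y - 41; no integer root y with |y| ≤ 4.
  x = 4: f_y(4, y) = -3*y**2 - 28*y - 48; no integer root y with |y| ≤ 4.
Only singular point on the grid: (1, -3).
Classify: substitute x = 1 + u, y = -3 + v and expand: f = u**3 + u**2*v - 2*u*v**2 - v**3 + v**2.
No constant or linear terms (consistent with a singular point). Quadratic part: v**2. Cubic part: u**3 + u**2*v - 2*u*v**2 - v**3.
The quadratic part v**2 is a perfect square, so there is a single (double) tangent line v = 0, i.e. y = -3. Restricting the cubic part to that line (v = 0) leaves u**3 ≠ 0, so f is not divisible by v and the branch is v² ≈ -u**3 to lowest order — this is a cusp.
Classification: cusp.
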